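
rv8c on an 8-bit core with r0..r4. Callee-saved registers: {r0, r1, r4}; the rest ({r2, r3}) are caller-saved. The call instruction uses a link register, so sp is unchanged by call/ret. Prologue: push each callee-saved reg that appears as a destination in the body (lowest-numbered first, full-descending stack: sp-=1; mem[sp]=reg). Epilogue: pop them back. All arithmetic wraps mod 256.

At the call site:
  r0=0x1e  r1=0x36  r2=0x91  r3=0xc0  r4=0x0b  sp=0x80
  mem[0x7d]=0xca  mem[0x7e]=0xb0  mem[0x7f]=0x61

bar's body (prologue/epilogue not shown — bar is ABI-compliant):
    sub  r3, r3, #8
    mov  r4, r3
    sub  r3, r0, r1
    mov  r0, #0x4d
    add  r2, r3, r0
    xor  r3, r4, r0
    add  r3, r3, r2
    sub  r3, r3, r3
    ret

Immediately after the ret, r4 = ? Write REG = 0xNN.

REG = 0x0b

prologue: push r0 → mem[0x7f]=0x1e, sp=0x7f
prologue: push r4 → mem[0x7e]=0x0b, sp=0x7e
body[0] sub  r3, r3, #8 → r3=0xb8
body[1] mov  r4, r3 → r4=0xb8
body[2] sub  r3, r0, r1 → r3=0xe8
body[3] mov  r0, #0x4d → r0=0x4d
body[4] add  r2, r3, r0 → r2=0x35
body[5] xor  r3, r4, r0 → r3=0xf5
body[6] add  r3, r3, r2 → r3=0x2a
body[7] sub  r3, r3, r3 → r3=0x00
epilogue: pop r4=0x0b, sp=0x7f
epilogue: pop r0=0x1e, sp=0x80
r4 is callee-saved → restored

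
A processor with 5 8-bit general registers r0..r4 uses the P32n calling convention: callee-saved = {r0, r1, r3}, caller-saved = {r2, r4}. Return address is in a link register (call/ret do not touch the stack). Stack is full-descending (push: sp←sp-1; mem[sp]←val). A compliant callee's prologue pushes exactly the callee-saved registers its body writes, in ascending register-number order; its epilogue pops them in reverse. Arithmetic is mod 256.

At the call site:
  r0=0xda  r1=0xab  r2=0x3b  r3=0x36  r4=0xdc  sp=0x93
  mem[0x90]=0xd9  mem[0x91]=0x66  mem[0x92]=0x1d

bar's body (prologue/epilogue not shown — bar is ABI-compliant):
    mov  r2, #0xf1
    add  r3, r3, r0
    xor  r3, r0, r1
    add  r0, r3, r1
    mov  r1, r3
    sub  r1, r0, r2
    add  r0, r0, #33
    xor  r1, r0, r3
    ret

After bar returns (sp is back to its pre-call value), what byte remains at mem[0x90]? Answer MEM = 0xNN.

MEM = 0x36

prologue: push r0 → mem[0x92]=0xda, sp=0x92
prologue: push r1 → mem[0x91]=0xab, sp=0x91
prologue: push r3 → mem[0x90]=0x36, sp=0x90
body[0] mov  r2, #0xf1 → r2=0xf1
body[1] add  r3, r3, r0 → r3=0x10
body[2] xor  r3, r0, r1 → r3=0x71
body[3] add  r0, r3, r1 → r0=0x1c
body[4] mov  r1, r3 → r1=0x71
body[5] sub  r1, r0, r2 → r1=0x2b
body[6] add  r0, r0, #33 → r0=0x3d
body[7] xor  r1, r0, r3 → r1=0x4c
epilogue: pop r3=0x36, sp=0x91
epilogue: pop r1=0xab, sp=0x92
epilogue: pop r0=0xda, sp=0x93
prologue pushed ['r0', 'r1', 'r3'] at ['0x92', '0x91', '0x90']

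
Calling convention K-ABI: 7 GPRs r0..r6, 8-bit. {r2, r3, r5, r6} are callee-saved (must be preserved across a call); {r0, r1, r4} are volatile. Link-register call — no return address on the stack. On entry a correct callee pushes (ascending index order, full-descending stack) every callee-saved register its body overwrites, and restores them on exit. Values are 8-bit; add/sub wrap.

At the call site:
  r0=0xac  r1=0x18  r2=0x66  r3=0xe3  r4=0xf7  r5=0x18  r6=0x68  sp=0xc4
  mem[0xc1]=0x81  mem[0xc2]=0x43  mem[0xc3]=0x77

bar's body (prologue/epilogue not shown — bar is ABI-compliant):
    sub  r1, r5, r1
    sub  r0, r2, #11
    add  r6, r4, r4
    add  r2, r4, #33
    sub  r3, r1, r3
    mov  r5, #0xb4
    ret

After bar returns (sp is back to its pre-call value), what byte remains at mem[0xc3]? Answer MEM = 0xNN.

MEM = 0x66

prologue: push r2 -> mem[0xc3]=0x66, sp=0xc3
prologue: push r3 -> mem[0xc2]=0xe3, sp=0xc2
prologue: push r5 -> mem[0xc1]=0x18, sp=0xc1
prologue: push r6 -> mem[0xc0]=0x68, sp=0xc0
body[0] sub  r1, r5, r1 -> r1=0x00
body[1] sub  r0, r2, #11 -> r0=0x5b
body[2] add  r6, r4, r4 -> r6=0xee
body[3] add  r2, r4, #33 -> r2=0x18
body[4] sub  r3, r1, r3 -> r3=0x1d
body[5] mov  r5, #0xb4 -> r5=0xb4
epilogue: pop r6=0x68, sp=0xc1
epilogue: pop r5=0x18, sp=0xc2
epilogue: pop r3=0xe3, sp=0xc3
epilogue: pop r2=0x66, sp=0xc4
prologue pushed ['r2', 'r3', 'r5', 'r6'] at ['0xc3', '0xc2', '0xc1', '0xc0']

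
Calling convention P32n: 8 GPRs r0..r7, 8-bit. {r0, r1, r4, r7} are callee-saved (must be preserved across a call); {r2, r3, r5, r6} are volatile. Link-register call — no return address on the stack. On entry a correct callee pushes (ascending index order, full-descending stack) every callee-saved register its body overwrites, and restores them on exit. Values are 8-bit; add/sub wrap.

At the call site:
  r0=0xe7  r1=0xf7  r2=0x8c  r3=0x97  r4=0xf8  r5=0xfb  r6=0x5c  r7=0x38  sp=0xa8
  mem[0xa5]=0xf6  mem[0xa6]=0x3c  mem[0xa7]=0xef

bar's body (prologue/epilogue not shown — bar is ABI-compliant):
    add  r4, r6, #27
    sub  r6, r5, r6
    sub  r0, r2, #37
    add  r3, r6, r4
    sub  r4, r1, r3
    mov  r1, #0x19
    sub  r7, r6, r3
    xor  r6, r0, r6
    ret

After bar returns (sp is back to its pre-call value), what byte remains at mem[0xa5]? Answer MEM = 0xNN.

MEM = 0xf8

prologue: push r0 -> mem[0xa7]=0xe7, sp=0xa7
prologue: push r1 -> mem[0xa6]=0xf7, sp=0xa6
prologue: push r4 -> mem[0xa5]=0xf8, sp=0xa5
prologue: push r7 -> mem[0xa4]=0x38, sp=0xa4
body[0] add  r4, r6, #27 -> r4=0x77
body[1] sub  r6, r5, r6 -> r6=0x9f
body[2] sub  r0, r2, #37 -> r0=0x67
body[3] add  r3, r6, r4 -> r3=0x16
body[4] sub  r4, r1, r3 -> r4=0xe1
body[5] mov  r1, #0x19 -> r1=0x19
body[6] sub  r7, r6, r3 -> r7=0x89
body[7] xor  r6, r0, r6 -> r6=0xf8
epilogue: pop r7=0x38, sp=0xa5
epilogue: pop r4=0xf8, sp=0xa6
epilogue: pop r1=0xf7, sp=0xa7
epilogue: pop r0=0xe7, sp=0xa8
prologue pushed ['r0', 'r1', 'r4', 'r7'] at ['0xa7', '0xa6', '0xa5', '0xa4']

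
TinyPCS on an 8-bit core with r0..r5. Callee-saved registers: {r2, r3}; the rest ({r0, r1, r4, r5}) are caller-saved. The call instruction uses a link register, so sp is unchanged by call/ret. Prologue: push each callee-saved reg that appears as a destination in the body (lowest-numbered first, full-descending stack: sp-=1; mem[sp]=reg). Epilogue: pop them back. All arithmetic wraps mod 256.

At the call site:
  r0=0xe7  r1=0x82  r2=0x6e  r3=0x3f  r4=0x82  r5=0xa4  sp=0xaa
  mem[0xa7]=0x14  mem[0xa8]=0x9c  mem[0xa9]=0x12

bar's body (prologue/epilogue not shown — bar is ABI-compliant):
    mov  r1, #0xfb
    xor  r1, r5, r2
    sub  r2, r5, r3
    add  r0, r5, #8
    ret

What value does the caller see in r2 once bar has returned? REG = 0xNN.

prologue: push r2 → mem[0xa9]=0x6e, sp=0xa9
body[0] mov  r1, #0xfb → r1=0xfb
body[1] xor  r1, r5, r2 → r1=0xca
body[2] sub  r2, r5, r3 → r2=0x65
body[3] add  r0, r5, #8 → r0=0xac
epilogue: pop r2=0x6e, sp=0xaa
r2 is callee-saved → restored

REG = 0x6e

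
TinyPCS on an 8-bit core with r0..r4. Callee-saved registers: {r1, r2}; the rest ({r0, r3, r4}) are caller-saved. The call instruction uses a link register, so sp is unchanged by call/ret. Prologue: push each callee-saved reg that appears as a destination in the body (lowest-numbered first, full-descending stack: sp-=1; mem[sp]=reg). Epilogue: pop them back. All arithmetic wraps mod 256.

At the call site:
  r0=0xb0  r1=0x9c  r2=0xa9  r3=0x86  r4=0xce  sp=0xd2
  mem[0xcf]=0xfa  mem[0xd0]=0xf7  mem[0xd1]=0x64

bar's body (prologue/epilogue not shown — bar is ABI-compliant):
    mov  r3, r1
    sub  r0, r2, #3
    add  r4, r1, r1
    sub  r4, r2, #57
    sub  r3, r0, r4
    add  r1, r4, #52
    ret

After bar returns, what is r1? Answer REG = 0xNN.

REG = 0x9c

prologue: push r1 → mem[0xd1]=0x9c, sp=0xd1
body[0] mov  r3, r1 → r3=0x9c
body[1] sub  r0, r2, #3 → r0=0xa6
body[2] add  r4, r1, r1 → r4=0x38
body[3] sub  r4, r2, #57 → r4=0x70
body[4] sub  r3, r0, r4 → r3=0x36
body[5] add  r1, r4, #52 → r1=0xa4
epilogue: pop r1=0x9c, sp=0xd2
r1 is callee-saved → restored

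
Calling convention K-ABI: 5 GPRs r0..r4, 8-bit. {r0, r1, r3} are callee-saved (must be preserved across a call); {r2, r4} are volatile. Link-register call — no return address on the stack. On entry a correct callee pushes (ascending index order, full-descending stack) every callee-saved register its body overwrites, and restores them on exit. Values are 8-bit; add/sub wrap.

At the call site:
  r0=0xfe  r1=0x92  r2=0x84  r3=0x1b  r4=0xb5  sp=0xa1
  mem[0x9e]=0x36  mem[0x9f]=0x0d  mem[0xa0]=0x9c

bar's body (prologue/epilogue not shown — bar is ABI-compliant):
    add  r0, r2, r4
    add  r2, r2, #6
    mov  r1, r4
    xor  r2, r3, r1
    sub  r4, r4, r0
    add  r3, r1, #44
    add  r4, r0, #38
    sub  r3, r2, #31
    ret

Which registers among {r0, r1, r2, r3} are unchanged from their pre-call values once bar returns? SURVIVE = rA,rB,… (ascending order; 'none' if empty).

SURVIVE = r0,r1,r3

prologue: push r0 -> mem[0xa0]=0xfe, sp=0xa0
prologue: push r1 -> mem[0x9f]=0x92, sp=0x9f
prologue: push r3 -> mem[0x9e]=0x1b, sp=0x9e
body[0] add  r0, r2, r4 -> r0=0x39
body[1] add  r2, r2, #6 -> r2=0x8a
body[2] mov  r1, r4 -> r1=0xb5
body[3] xor  r2, r3, r1 -> r2=0xae
body[4] sub  r4, r4, r0 -> r4=0x7c
body[5] add  r3, r1, #44 -> r3=0xe1
body[6] add  r4, r0, #38 -> r4=0x5f
body[7] sub  r3, r2, #31 -> r3=0x8f
epilogue: pop r3=0x1b, sp=0x9f
epilogue: pop r1=0x92, sp=0xa0
epilogue: pop r0=0xfe, sp=0xa1
r0: callee-saved, written=True
r1: callee-saved, written=True
r2: caller-saved, written=True
r3: callee-saved, written=True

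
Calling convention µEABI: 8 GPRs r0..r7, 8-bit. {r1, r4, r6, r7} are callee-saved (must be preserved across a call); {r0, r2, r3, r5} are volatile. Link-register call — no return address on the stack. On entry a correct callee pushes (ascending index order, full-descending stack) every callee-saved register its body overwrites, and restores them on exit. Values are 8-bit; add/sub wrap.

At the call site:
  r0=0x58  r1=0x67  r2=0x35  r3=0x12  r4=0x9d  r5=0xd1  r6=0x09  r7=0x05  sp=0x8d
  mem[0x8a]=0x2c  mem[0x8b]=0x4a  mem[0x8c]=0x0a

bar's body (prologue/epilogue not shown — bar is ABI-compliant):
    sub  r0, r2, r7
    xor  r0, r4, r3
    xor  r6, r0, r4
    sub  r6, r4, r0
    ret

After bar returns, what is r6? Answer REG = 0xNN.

prologue: push r6 -> mem[0x8c]=0x09, sp=0x8c
body[0] sub  r0, r2, r7 -> r0=0x30
body[1] xor  r0, r4, r3 -> r0=0x8f
body[2] xor  r6, r0, r4 -> r6=0x12
body[3] sub  r6, r4, r0 -> r6=0x0e
epilogue: pop r6=0x09, sp=0x8d
r6 is callee-saved -> restored

REG = 0x09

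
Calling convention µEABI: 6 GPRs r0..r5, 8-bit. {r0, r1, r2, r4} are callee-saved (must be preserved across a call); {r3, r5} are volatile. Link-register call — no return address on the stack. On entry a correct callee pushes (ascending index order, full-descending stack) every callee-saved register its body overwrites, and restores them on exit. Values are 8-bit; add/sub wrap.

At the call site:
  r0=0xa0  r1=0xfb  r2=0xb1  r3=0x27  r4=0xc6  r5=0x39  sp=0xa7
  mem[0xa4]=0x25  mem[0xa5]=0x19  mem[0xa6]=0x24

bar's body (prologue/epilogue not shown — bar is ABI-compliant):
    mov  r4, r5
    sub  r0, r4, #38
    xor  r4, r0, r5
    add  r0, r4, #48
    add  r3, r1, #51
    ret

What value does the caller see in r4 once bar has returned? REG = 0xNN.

REG = 0xc6

prologue: push r0 → mem[0xa6]=0xa0, sp=0xa6
prologue: push r4 → mem[0xa5]=0xc6, sp=0xa5
body[0] mov  r4, r5 → r4=0x39
body[1] sub  r0, r4, #38 → r0=0x13
body[2] xor  r4, r0, r5 → r4=0x2a
body[3] add  r0, r4, #48 → r0=0x5a
body[4] add  r3, r1, #51 → r3=0x2e
epilogue: pop r4=0xc6, sp=0xa6
epilogue: pop r0=0xa0, sp=0xa7
r4 is callee-saved → restored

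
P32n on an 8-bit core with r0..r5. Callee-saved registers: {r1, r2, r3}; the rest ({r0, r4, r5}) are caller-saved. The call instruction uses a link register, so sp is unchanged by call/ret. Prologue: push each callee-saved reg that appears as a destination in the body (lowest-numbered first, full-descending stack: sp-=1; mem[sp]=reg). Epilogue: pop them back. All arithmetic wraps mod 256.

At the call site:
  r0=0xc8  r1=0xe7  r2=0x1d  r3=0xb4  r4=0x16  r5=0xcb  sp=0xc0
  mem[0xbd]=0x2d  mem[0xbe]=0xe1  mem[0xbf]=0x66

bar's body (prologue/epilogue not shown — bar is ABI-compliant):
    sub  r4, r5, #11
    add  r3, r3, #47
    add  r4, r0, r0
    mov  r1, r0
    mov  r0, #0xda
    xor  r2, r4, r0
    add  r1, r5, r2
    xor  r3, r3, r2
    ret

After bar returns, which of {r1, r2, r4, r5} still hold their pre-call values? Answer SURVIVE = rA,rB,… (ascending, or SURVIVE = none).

SURVIVE = r1,r2,r5

prologue: push r1 -> mem[0xbf]=0xe7, sp=0xbf
prologue: push r2 -> mem[0xbe]=0x1d, sp=0xbe
prologue: push r3 -> mem[0xbd]=0xb4, sp=0xbd
body[0] sub  r4, r5, #11 -> r4=0xc0
body[1] add  r3, r3, #47 -> r3=0xe3
body[2] add  r4, r0, r0 -> r4=0x90
body[3] mov  r1, r0 -> r1=0xc8
body[4] mov  r0, #0xda -> r0=0xda
body[5] xor  r2, r4, r0 -> r2=0x4a
body[6] add  r1, r5, r2 -> r1=0x15
body[7] xor  r3, r3, r2 -> r3=0xa9
epilogue: pop r3=0xb4, sp=0xbe
epilogue: pop r2=0x1d, sp=0xbf
epilogue: pop r1=0xe7, sp=0xc0
r1: callee-saved, written=True
r2: callee-saved, written=True
r4: caller-saved, written=True
r5: caller-saved, written=False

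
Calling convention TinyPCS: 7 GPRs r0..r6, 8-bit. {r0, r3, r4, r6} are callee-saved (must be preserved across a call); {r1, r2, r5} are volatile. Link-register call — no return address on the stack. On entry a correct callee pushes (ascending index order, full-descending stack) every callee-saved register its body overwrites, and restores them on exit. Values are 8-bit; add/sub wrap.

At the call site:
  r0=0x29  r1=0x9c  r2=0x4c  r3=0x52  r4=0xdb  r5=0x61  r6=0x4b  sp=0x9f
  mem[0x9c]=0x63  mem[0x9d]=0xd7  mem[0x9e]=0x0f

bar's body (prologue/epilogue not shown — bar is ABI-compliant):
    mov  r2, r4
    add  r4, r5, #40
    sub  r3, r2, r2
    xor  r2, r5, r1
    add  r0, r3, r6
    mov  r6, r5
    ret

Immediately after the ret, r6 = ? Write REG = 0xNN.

prologue: push r0 -> mem[0x9e]=0x29, sp=0x9e
prologue: push r3 -> mem[0x9d]=0x52, sp=0x9d
prologue: push r4 -> mem[0x9c]=0xdb, sp=0x9c
prologue: push r6 -> mem[0x9b]=0x4b, sp=0x9b
body[0] mov  r2, r4 -> r2=0xdb
body[1] add  r4, r5, #40 -> r4=0x89
body[2] sub  r3, r2, r2 -> r3=0x00
body[3] xor  r2, r5, r1 -> r2=0xfd
body[4] add  r0, r3, r6 -> r0=0x4b
body[5] mov  r6, r5 -> r6=0x61
epilogue: pop r6=0x4b, sp=0x9c
epilogue: pop r4=0xdb, sp=0x9d
epilogue: pop r3=0x52, sp=0x9e
epilogue: pop r0=0x29, sp=0x9f
r6 is callee-saved -> restored

REG = 0x4b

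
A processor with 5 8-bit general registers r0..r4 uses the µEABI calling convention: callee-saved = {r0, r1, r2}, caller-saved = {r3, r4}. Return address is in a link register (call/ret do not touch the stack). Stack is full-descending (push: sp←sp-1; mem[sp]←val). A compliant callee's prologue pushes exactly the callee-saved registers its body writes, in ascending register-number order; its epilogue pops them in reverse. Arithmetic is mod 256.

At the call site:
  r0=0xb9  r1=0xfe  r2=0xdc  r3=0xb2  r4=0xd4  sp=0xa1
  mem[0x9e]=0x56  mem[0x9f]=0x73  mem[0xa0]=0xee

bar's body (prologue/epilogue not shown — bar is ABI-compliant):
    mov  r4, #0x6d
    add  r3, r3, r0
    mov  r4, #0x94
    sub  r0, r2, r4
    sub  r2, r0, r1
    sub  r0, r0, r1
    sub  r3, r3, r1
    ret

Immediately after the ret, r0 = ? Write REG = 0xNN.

REG = 0xb9

prologue: push r0 → mem[0xa0]=0xb9, sp=0xa0
prologue: push r2 → mem[0x9f]=0xdc, sp=0x9f
body[0] mov  r4, #0x6d → r4=0x6d
body[1] add  r3, r3, r0 → r3=0x6b
body[2] mov  r4, #0x94 → r4=0x94
body[3] sub  r0, r2, r4 → r0=0x48
body[4] sub  r2, r0, r1 → r2=0x4a
body[5] sub  r0, r0, r1 → r0=0x4a
body[6] sub  r3, r3, r1 → r3=0x6d
epilogue: pop r2=0xdc, sp=0xa0
epilogue: pop r0=0xb9, sp=0xa1
r0 is callee-saved → restored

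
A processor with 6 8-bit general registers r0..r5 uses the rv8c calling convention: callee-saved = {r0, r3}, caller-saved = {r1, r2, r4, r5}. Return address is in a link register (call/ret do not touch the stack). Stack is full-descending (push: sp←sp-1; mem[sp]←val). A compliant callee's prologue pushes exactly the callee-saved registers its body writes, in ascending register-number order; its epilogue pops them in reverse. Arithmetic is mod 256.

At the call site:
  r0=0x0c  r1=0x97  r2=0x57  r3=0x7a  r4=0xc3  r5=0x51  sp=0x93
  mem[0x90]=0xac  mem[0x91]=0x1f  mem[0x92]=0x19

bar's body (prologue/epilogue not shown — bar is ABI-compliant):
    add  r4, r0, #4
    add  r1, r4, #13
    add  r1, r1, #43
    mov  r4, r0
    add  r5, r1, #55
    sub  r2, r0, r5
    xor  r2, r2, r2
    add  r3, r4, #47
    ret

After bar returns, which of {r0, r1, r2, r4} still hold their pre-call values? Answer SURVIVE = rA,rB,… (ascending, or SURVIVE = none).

SURVIVE = r0

prologue: push r3 → mem[0x92]=0x7a, sp=0x92
body[0] add  r4, r0, #4 → r4=0x10
body[1] add  r1, r4, #13 → r1=0x1d
body[2] add  r1, r1, #43 → r1=0x48
body[3] mov  r4, r0 → r4=0x0c
body[4] add  r5, r1, #55 → r5=0x7f
body[5] sub  r2, r0, r5 → r2=0x8d
body[6] xor  r2, r2, r2 → r2=0x00
body[7] add  r3, r4, #47 → r3=0x3b
epilogue: pop r3=0x7a, sp=0x93
r0: callee-saved, written=False
r1: caller-saved, written=True
r2: caller-saved, written=True
r4: caller-saved, written=True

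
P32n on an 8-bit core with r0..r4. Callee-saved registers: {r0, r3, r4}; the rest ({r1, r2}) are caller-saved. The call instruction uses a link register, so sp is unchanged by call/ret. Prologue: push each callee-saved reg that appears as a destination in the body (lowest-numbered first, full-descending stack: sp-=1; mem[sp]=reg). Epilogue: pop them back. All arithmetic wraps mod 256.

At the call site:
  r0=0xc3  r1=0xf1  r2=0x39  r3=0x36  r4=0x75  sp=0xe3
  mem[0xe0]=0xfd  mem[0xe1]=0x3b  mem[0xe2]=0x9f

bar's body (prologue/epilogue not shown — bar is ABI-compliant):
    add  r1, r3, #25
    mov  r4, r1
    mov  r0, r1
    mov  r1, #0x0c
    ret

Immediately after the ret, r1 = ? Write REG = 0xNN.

prologue: push r0 → mem[0xe2]=0xc3, sp=0xe2
prologue: push r4 → mem[0xe1]=0x75, sp=0xe1
body[0] add  r1, r3, #25 → r1=0x4f
body[1] mov  r4, r1 → r4=0x4f
body[2] mov  r0, r1 → r0=0x4f
body[3] mov  r1, #0x0c → r1=0x0c
epilogue: pop r4=0x75, sp=0xe2
epilogue: pop r0=0xc3, sp=0xe3
r1 is caller-saved → body value

REG = 0x0c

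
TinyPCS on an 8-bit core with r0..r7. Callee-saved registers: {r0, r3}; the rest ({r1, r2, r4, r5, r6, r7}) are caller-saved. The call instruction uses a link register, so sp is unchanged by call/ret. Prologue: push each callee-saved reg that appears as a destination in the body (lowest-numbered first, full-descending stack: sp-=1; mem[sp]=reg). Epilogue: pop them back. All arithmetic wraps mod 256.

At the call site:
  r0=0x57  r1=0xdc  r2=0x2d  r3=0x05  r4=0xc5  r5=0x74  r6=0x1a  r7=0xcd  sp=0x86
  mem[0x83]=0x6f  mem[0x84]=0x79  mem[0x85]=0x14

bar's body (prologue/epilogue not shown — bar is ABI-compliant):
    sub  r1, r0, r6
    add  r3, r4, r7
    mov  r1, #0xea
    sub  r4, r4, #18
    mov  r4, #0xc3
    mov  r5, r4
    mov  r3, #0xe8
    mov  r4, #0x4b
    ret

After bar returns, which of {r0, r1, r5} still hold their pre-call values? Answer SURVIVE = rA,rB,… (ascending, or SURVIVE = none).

SURVIVE = r0

prologue: push r3 -> mem[0x85]=0x05, sp=0x85
body[0] sub  r1, r0, r6 -> r1=0x3d
body[1] add  r3, r4, r7 -> r3=0x92
body[2] mov  r1, #0xea -> r1=0xea
body[3] sub  r4, r4, #18 -> r4=0xb3
body[4] mov  r4, #0xc3 -> r4=0xc3
body[5] mov  r5, r4 -> r5=0xc3
body[6] mov  r3, #0xe8 -> r3=0xe8
body[7] mov  r4, #0x4b -> r4=0x4b
epilogue: pop r3=0x05, sp=0x86
r0: callee-saved, written=False
r1: caller-saved, written=True
r5: caller-saved, written=True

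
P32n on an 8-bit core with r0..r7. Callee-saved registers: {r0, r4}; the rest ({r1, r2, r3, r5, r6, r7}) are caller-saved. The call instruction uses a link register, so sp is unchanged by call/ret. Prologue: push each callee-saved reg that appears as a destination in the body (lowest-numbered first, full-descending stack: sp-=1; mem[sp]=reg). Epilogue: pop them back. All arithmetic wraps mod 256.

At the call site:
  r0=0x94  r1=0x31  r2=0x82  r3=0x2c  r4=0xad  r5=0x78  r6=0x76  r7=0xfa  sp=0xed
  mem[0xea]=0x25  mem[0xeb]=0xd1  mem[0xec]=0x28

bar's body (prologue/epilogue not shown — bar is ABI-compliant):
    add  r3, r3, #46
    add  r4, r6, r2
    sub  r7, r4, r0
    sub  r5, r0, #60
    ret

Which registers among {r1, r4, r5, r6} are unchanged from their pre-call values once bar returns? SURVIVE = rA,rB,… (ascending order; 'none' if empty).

prologue: push r4 -> mem[0xec]=0xad, sp=0xec
body[0] add  r3, r3, #46 -> r3=0x5a
body[1] add  r4, r6, r2 -> r4=0xf8
body[2] sub  r7, r4, r0 -> r7=0x64
body[3] sub  r5, r0, #60 -> r5=0x58
epilogue: pop r4=0xad, sp=0xed
r1: caller-saved, written=False
r4: callee-saved, written=True
r5: caller-saved, written=True
r6: caller-saved, written=False

SURVIVE = r1,r4,r6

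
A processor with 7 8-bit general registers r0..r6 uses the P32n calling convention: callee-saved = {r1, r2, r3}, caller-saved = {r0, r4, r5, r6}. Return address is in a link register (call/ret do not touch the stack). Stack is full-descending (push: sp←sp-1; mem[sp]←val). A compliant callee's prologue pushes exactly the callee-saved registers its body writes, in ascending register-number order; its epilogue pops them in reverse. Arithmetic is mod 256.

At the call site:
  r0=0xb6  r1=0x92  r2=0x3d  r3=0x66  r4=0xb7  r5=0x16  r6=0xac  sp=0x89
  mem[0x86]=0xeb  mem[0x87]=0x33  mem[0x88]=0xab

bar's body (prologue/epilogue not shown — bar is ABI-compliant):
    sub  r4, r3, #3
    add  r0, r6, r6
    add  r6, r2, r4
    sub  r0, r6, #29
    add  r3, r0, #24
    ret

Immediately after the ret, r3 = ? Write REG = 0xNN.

prologue: push r3 -> mem[0x88]=0x66, sp=0x88
body[0] sub  r4, r3, #3 -> r4=0x63
body[1] add  r0, r6, r6 -> r0=0x58
body[2] add  r6, r2, r4 -> r6=0xa0
body[3] sub  r0, r6, #29 -> r0=0x83
body[4] add  r3, r0, #24 -> r3=0x9b
epilogue: pop r3=0x66, sp=0x89
r3 is callee-saved -> restored

REG = 0x66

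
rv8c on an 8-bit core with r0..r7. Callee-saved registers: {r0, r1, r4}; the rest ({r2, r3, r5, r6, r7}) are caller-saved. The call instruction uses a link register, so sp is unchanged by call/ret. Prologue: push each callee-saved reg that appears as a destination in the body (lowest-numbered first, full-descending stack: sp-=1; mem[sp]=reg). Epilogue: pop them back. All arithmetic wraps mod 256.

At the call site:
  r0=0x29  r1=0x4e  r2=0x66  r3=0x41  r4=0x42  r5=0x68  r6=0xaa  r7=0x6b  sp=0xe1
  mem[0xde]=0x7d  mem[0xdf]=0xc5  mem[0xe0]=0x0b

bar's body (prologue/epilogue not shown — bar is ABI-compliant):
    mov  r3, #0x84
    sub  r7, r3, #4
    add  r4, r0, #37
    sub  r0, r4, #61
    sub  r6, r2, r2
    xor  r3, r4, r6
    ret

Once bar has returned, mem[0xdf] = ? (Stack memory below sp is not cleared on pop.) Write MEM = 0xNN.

MEM = 0x42

prologue: push r0 -> mem[0xe0]=0x29, sp=0xe0
prologue: push r4 -> mem[0xdf]=0x42, sp=0xdf
body[0] mov  r3, #0x84 -> r3=0x84
body[1] sub  r7, r3, #4 -> r7=0x80
body[2] add  r4, r0, #37 -> r4=0x4e
body[3] sub  r0, r4, #61 -> r0=0x11
body[4] sub  r6, r2, r2 -> r6=0x00
body[5] xor  r3, r4, r6 -> r3=0x4e
epilogue: pop r4=0x42, sp=0xe0
epilogue: pop r0=0x29, sp=0xe1
prologue pushed ['r0', 'r4'] at ['0xe0', '0xdf']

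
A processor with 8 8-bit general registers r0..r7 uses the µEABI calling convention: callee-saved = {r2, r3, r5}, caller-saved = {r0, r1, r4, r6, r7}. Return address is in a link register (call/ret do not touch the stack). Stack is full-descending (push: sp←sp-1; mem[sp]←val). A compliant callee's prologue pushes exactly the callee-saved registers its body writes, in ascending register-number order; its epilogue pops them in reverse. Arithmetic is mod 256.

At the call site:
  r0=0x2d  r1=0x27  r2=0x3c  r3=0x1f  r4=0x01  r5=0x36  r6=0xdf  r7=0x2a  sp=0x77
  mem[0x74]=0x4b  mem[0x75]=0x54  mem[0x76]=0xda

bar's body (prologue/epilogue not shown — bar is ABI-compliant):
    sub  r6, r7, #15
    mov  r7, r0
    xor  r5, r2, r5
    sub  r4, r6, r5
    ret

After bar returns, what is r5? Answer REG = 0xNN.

REG = 0x36

prologue: push r5 → mem[0x76]=0x36, sp=0x76
body[0] sub  r6, r7, #15 → r6=0x1b
body[1] mov  r7, r0 → r7=0x2d
body[2] xor  r5, r2, r5 → r5=0x0a
body[3] sub  r4, r6, r5 → r4=0x11
epilogue: pop r5=0x36, sp=0x77
r5 is callee-saved → restored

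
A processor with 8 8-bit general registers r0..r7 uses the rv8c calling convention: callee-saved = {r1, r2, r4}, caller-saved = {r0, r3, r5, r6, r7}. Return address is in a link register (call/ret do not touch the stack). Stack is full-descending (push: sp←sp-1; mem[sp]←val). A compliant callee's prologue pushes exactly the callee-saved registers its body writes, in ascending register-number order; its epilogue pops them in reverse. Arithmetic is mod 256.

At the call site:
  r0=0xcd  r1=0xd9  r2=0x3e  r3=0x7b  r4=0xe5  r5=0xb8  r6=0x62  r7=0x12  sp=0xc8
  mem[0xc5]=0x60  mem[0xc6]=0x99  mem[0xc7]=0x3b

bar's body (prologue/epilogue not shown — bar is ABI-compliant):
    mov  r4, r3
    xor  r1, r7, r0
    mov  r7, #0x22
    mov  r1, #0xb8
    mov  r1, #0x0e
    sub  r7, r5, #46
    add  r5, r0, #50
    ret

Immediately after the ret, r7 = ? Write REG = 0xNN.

REG = 0x8a

prologue: push r1 → mem[0xc7]=0xd9, sp=0xc7
prologue: push r4 → mem[0xc6]=0xe5, sp=0xc6
body[0] mov  r4, r3 → r4=0x7b
body[1] xor  r1, r7, r0 → r1=0xdf
body[2] mov  r7, #0x22 → r7=0x22
body[3] mov  r1, #0xb8 → r1=0xb8
body[4] mov  r1, #0x0e → r1=0x0e
body[5] sub  r7, r5, #46 → r7=0x8a
body[6] add  r5, r0, #50 → r5=0xff
epilogue: pop r4=0xe5, sp=0xc7
epilogue: pop r1=0xd9, sp=0xc8
r7 is caller-saved → body value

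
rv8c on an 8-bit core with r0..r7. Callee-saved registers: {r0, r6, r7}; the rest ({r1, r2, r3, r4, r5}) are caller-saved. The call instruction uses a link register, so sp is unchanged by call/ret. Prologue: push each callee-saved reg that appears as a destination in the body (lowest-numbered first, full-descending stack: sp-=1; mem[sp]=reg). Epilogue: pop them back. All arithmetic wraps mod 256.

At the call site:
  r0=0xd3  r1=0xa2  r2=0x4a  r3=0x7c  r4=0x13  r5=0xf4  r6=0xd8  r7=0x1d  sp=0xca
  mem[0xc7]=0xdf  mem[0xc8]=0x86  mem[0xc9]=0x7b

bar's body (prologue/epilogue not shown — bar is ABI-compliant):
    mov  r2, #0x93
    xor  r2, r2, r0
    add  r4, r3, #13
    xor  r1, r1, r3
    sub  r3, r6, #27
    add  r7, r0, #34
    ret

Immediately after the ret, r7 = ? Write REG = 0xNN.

REG = 0x1d

prologue: push r7 -> mem[0xc9]=0x1d, sp=0xc9
body[0] mov  r2, #0x93 -> r2=0x93
body[1] xor  r2, r2, r0 -> r2=0x40
body[2] add  r4, r3, #13 -> r4=0x89
body[3] xor  r1, r1, r3 -> r1=0xde
body[4] sub  r3, r6, #27 -> r3=0xbd
body[5] add  r7, r0, #34 -> r7=0xf5
epilogue: pop r7=0x1d, sp=0xca
r7 is callee-saved -> restored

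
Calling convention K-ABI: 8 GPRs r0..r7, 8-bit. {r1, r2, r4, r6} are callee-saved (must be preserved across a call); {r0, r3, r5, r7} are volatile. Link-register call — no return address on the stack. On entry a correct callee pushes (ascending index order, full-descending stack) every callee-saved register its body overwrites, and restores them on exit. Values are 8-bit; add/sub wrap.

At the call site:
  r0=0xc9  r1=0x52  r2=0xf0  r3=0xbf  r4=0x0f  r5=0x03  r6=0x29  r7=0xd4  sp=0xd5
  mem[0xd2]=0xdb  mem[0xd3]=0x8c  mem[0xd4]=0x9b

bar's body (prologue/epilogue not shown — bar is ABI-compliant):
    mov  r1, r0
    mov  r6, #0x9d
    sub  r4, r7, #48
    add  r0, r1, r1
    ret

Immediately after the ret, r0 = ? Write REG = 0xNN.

REG = 0x92

prologue: push r1 → mem[0xd4]=0x52, sp=0xd4
prologue: push r4 → mem[0xd3]=0x0f, sp=0xd3
prologue: push r6 → mem[0xd2]=0x29, sp=0xd2
body[0] mov  r1, r0 → r1=0xc9
body[1] mov  r6, #0x9d → r6=0x9d
body[2] sub  r4, r7, #48 → r4=0xa4
body[3] add  r0, r1, r1 → r0=0x92
epilogue: pop r6=0x29, sp=0xd3
epilogue: pop r4=0x0f, sp=0xd4
epilogue: pop r1=0x52, sp=0xd5
r0 is caller-saved → body value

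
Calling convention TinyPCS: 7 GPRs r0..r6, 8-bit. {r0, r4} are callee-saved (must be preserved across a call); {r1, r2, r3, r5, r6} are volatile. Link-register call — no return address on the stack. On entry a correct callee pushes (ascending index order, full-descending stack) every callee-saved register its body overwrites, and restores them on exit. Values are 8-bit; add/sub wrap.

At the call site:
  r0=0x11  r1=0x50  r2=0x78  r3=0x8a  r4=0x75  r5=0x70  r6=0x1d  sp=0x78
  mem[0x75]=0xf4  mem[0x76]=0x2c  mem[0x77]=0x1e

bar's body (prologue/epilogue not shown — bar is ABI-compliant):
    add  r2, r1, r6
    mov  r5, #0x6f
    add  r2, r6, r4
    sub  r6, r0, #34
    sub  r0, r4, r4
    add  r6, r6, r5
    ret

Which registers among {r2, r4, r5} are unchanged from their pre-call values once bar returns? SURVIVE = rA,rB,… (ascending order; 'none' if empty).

prologue: push r0 -> mem[0x77]=0x11, sp=0x77
body[0] add  r2, r1, r6 -> r2=0x6d
body[1] mov  r5, #0x6f -> r5=0x6f
body[2] add  r2, r6, r4 -> r2=0x92
body[3] sub  r6, r0, #34 -> r6=0xef
body[4] sub  r0, r4, r4 -> r0=0x00
body[5] add  r6, r6, r5 -> r6=0x5e
epilogue: pop r0=0x11, sp=0x78
r2: caller-saved, written=True
r4: callee-saved, written=False
r5: caller-saved, written=True

SURVIVE = r4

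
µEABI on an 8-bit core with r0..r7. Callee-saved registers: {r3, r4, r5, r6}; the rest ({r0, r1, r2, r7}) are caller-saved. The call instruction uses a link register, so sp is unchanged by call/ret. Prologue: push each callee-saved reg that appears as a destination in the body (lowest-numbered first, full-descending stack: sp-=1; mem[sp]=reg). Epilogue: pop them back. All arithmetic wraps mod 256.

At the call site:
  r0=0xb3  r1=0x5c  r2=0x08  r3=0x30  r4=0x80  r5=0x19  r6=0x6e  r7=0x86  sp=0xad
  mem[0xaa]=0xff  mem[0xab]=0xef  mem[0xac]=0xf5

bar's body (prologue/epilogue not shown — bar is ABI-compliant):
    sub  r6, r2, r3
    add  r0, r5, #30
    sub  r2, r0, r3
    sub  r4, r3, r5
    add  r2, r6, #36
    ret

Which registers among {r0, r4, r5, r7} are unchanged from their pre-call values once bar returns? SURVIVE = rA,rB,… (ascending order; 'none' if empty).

SURVIVE = r4,r5,r7

prologue: push r4 → mem[0xac]=0x80, sp=0xac
prologue: push r6 → mem[0xab]=0x6e, sp=0xab
body[0] sub  r6, r2, r3 → r6=0xd8
body[1] add  r0, r5, #30 → r0=0x37
body[2] sub  r2, r0, r3 → r2=0x07
body[3] sub  r4, r3, r5 → r4=0x17
body[4] add  r2, r6, #36 → r2=0xfc
epilogue: pop r6=0x6e, sp=0xac
epilogue: pop r4=0x80, sp=0xad
r0: caller-saved, written=True
r4: callee-saved, written=True
r5: callee-saved, written=False
r7: caller-saved, written=False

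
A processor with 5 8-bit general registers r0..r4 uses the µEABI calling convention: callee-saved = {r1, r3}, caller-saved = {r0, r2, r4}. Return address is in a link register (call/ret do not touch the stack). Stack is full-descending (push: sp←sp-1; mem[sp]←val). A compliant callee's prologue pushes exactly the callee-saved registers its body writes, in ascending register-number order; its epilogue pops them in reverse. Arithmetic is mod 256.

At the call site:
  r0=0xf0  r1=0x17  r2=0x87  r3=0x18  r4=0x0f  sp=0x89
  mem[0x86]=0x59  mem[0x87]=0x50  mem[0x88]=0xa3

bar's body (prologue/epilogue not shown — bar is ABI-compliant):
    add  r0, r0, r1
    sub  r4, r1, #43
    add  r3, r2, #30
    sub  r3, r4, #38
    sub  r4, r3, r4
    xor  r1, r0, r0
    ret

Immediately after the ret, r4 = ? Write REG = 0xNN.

REG = 0xda

prologue: push r1 → mem[0x88]=0x17, sp=0x88
prologue: push r3 → mem[0x87]=0x18, sp=0x87
body[0] add  r0, r0, r1 → r0=0x07
body[1] sub  r4, r1, #43 → r4=0xec
body[2] add  r3, r2, #30 → r3=0xa5
body[3] sub  r3, r4, #38 → r3=0xc6
body[4] sub  r4, r3, r4 → r4=0xda
body[5] xor  r1, r0, r0 → r1=0x00
epilogue: pop r3=0x18, sp=0x88
epilogue: pop r1=0x17, sp=0x89
r4 is caller-saved → body value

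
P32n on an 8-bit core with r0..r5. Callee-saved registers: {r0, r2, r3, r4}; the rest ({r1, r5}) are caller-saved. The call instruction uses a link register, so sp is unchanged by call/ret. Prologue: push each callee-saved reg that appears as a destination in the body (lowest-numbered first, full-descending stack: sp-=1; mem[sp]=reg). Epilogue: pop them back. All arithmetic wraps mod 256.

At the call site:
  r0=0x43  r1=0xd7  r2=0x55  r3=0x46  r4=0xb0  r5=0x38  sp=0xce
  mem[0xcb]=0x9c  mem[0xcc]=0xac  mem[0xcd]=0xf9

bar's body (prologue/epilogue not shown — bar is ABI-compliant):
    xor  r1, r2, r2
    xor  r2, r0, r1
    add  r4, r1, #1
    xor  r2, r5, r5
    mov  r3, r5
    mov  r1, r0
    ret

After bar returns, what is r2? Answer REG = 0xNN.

REG = 0x55

prologue: push r2 -> mem[0xcd]=0x55, sp=0xcd
prologue: push r3 -> mem[0xcc]=0x46, sp=0xcc
prologue: push r4 -> mem[0xcb]=0xb0, sp=0xcb
body[0] xor  r1, r2, r2 -> r1=0x00
body[1] xor  r2, r0, r1 -> r2=0x43
body[2] add  r4, r1, #1 -> r4=0x01
body[3] xor  r2, r5, r5 -> r2=0x00
body[4] mov  r3, r5 -> r3=0x38
body[5] mov  r1, r0 -> r1=0x43
epilogue: pop r4=0xb0, sp=0xcc
epilogue: pop r3=0x46, sp=0xcd
epilogue: pop r2=0x55, sp=0xce
r2 is callee-saved -> restored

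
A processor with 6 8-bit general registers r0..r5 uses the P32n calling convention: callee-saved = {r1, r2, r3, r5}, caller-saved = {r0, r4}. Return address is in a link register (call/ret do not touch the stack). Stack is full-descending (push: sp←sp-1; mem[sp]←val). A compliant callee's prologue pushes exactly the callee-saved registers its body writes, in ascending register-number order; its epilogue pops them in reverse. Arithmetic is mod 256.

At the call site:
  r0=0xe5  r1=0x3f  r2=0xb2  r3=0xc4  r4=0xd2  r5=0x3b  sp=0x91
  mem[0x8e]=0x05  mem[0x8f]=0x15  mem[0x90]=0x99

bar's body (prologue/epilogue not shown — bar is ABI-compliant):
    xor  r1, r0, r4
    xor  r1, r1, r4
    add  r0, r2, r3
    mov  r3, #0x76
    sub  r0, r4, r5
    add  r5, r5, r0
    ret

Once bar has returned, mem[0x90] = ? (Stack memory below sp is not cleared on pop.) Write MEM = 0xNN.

MEM = 0x3f

prologue: push r1 -> mem[0x90]=0x3f, sp=0x90
prologue: push r3 -> mem[0x8f]=0xc4, sp=0x8f
prologue: push r5 -> mem[0x8e]=0x3b, sp=0x8e
body[0] xor  r1, r0, r4 -> r1=0x37
body[1] xor  r1, r1, r4 -> r1=0xe5
body[2] add  r0, r2, r3 -> r0=0x76
body[3] mov  r3, #0x76 -> r3=0x76
body[4] sub  r0, r4, r5 -> r0=0x97
body[5] add  r5, r5, r0 -> r5=0xd2
epilogue: pop r5=0x3b, sp=0x8f
epilogue: pop r3=0xc4, sp=0x90
epilogue: pop r1=0x3f, sp=0x91
prologue pushed ['r1', 'r3', 'r5'] at ['0x90', '0x8f', '0x8e']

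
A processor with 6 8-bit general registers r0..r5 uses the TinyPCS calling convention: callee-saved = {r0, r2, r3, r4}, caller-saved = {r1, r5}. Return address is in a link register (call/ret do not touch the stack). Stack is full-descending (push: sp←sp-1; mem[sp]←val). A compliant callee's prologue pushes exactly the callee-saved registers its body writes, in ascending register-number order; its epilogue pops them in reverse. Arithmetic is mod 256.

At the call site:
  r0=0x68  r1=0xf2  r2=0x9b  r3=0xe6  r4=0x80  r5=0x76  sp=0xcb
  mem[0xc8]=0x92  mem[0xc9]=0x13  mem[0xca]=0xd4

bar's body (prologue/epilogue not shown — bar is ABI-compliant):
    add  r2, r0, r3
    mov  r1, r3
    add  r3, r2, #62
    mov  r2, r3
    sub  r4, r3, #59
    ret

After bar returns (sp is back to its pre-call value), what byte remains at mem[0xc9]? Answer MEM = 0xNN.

prologue: push r2 → mem[0xca]=0x9b, sp=0xca
prologue: push r3 → mem[0xc9]=0xe6, sp=0xc9
prologue: push r4 → mem[0xc8]=0x80, sp=0xc8
body[0] add  r2, r0, r3 → r2=0x4e
body[1] mov  r1, r3 → r1=0xe6
body[2] add  r3, r2, #62 → r3=0x8c
body[3] mov  r2, r3 → r2=0x8c
body[4] sub  r4, r3, #59 → r4=0x51
epilogue: pop r4=0x80, sp=0xc9
epilogue: pop r3=0xe6, sp=0xca
epilogue: pop r2=0x9b, sp=0xcb
prologue pushed ['r2', 'r3', 'r4'] at ['0xca', '0xc9', '0xc8']

MEM = 0xe6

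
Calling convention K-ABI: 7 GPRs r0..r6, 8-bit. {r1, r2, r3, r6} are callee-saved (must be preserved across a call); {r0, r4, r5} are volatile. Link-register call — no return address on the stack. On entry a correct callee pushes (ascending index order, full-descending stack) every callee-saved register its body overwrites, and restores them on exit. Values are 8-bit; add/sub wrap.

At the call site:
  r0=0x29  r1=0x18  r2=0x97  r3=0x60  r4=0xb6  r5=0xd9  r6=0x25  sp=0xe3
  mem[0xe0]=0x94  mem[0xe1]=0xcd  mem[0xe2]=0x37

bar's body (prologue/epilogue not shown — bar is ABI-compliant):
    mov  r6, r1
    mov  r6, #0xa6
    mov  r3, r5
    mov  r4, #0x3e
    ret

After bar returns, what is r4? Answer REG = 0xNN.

REG = 0x3e

prologue: push r3 -> mem[0xe2]=0x60, sp=0xe2
prologue: push r6 -> mem[0xe1]=0x25, sp=0xe1
body[0] mov  r6, r1 -> r6=0x18
body[1] mov  r6, #0xa6 -> r6=0xa6
body[2] mov  r3, r5 -> r3=0xd9
body[3] mov  r4, #0x3e -> r4=0x3e
epilogue: pop r6=0x25, sp=0xe2
epilogue: pop r3=0x60, sp=0xe3
r4 is caller-saved -> body value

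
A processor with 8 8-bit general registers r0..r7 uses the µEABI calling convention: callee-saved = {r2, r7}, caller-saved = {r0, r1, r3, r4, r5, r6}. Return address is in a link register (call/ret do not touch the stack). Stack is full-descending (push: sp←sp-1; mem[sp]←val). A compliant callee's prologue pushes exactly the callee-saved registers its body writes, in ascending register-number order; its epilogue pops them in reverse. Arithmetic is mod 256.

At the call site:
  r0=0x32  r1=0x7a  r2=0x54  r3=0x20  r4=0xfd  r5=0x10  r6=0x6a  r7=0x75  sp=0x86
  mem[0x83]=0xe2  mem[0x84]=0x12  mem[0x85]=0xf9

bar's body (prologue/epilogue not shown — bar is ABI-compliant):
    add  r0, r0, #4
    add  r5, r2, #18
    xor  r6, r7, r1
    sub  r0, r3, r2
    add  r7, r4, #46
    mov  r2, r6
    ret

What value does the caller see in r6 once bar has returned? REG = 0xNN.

prologue: push r2 → mem[0x85]=0x54, sp=0x85
prologue: push r7 → mem[0x84]=0x75, sp=0x84
body[0] add  r0, r0, #4 → r0=0x36
body[1] add  r5, r2, #18 → r5=0x66
body[2] xor  r6, r7, r1 → r6=0x0f
body[3] sub  r0, r3, r2 → r0=0xcc
body[4] add  r7, r4, #46 → r7=0x2b
body[5] mov  r2, r6 → r2=0x0f
epilogue: pop r7=0x75, sp=0x85
epilogue: pop r2=0x54, sp=0x86
r6 is caller-saved → body value

REG = 0x0f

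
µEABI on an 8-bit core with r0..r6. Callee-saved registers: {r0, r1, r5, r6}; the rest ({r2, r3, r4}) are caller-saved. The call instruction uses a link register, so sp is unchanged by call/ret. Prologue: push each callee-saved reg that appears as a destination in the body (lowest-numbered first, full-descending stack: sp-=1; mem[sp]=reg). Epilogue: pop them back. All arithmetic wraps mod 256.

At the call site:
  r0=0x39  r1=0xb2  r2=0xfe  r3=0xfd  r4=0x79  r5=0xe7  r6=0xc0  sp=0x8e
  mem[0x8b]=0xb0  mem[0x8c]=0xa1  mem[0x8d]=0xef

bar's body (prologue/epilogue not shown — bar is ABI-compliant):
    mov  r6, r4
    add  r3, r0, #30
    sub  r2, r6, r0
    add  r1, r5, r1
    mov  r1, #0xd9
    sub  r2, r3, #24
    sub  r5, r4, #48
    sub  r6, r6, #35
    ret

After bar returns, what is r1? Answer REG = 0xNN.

prologue: push r1 -> mem[0x8d]=0xb2, sp=0x8d
prologue: push r5 -> mem[0x8c]=0xe7, sp=0x8c
prologue: push r6 -> mem[0x8b]=0xc0, sp=0x8b
body[0] mov  r6, r4 -> r6=0x79
body[1] add  r3, r0, #30 -> r3=0x57
body[2] sub  r2, r6, r0 -> r2=0x40
body[3] add  r1, r5, r1 -> r1=0x99
body[4] mov  r1, #0xd9 -> r1=0xd9
body[5] sub  r2, r3, #24 -> r2=0x3f
body[6] sub  r5, r4, #48 -> r5=0x49
body[7] sub  r6, r6, #35 -> r6=0x56
epilogue: pop r6=0xc0, sp=0x8c
epilogue: pop r5=0xe7, sp=0x8d
epilogue: pop r1=0xb2, sp=0x8e
r1 is callee-saved -> restored

REG = 0xb2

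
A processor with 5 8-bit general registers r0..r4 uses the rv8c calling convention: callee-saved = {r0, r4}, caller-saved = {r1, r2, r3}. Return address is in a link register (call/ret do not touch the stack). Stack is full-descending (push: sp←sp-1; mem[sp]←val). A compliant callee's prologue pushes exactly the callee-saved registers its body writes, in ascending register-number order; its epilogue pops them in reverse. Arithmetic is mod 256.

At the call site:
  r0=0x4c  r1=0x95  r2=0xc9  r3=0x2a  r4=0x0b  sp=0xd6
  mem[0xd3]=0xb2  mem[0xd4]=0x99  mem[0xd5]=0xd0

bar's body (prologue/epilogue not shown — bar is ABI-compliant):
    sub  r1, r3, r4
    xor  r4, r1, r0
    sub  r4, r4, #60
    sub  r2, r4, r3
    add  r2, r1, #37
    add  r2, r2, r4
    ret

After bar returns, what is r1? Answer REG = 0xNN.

prologue: push r4 → mem[0xd5]=0x0b, sp=0xd5
body[0] sub  r1, r3, r4 → r1=0x1f
body[1] xor  r4, r1, r0 → r4=0x53
body[2] sub  r4, r4, #60 → r4=0x17
body[3] sub  r2, r4, r3 → r2=0xed
body[4] add  r2, r1, #37 → r2=0x44
body[5] add  r2, r2, r4 → r2=0x5b
epilogue: pop r4=0x0b, sp=0xd6
r1 is caller-saved → body value

REG = 0x1f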